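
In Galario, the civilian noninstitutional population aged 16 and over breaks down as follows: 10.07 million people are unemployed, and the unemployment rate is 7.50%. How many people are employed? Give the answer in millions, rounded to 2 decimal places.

About 124.20 million are employed.

Labor force = U / u = 10.07 / 0.0750 ≈ 134.27 million.
Employed = labor force − unemployed = 134.27 − 10.07 = 124.20 million.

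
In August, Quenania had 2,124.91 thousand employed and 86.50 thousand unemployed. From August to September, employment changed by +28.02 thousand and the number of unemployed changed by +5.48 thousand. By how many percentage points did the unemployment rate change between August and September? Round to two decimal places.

August: labor force = 2,124.91 + 86.50 = 2,211.41; u = 86.50/2,211.41 = 3.91%.
September: labor force = 2,152.93 + 91.98 = 2,244.91; u = 91.98/2,244.91 = 4.10%.
Change = 4.10% − 3.91% = +0.19 pp.

The unemployment rate changed by +0.19 percentage points.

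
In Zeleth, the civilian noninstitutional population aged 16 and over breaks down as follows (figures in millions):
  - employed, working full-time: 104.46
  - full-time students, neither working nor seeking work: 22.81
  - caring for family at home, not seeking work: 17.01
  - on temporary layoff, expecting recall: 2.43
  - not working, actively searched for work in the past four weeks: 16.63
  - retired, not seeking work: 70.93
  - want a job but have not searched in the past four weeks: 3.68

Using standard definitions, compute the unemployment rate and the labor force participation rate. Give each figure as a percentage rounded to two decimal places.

Employed = 104.46 million.
Unemployed = 2.43 + 16.63 = 19.06 million (jobless and actively searching, or on temporary layoff).
Labor force = 104.46 + 19.06 = 123.52 million.
Not in labor force = 22.81 + 17.01 + 70.93 + 3.68 = 114.43 million (those not working and not actively searching are outside the labor force — including those who want a job but have given up searching).
Civilian working-age population = 123.52 + 114.43 = 237.95 million.
Unemployment rate = 19.06 / 123.52 = 15.43%.
Labor force participation rate = 123.52 / 237.95 = 51.91%.

Unemployment rate ≈ 15.43%; labor force participation rate ≈ 51.91%.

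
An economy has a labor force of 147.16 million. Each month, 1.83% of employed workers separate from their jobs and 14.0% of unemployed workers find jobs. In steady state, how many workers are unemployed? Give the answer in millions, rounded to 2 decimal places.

Steady-state unemployment rate u* = s/(s+f) = 1.83/(1.83+14.0) = 0.115603.
Unemployed = u* × labor force = 0.115603 × 147.16 ≈ 17.01 million.

About 17.01 million are unemployed in steady state.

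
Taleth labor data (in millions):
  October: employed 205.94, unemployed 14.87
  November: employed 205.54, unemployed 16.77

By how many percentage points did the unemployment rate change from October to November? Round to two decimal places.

October: labor force = 205.94 + 14.87 = 220.81; u = 14.87/220.81 = 6.73%.
November: labor force = 205.54 + 16.77 = 222.31; u = 16.77/222.31 = 7.54%.
Change = 7.54% − 6.73% = +0.81 pp.

The unemployment rate changed by +0.81 percentage points.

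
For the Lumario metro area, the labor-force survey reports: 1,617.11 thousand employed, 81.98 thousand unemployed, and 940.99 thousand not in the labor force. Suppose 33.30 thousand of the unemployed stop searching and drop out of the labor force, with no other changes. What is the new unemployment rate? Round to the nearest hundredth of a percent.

Initially, labor force = 1,617.11 + 81.98 = 1,699.09 thousand, so u = 81.98/1,699.09 = 4.82%.
After the change, unemployed and labor force both fall by 33.30 → E = 1,617.11, U = 48.68, labor force = 1,665.79 thousand.
New unemployment rate = 48.68 / 1,665.79 = 2.92%.

New unemployment rate ≈ 2.92%.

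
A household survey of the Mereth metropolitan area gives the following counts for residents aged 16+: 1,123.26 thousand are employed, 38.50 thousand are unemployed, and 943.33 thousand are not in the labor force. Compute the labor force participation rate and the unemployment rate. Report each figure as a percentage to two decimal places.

Labor force = employed + unemployed = 1,123.26 + 38.50 = 1,161.76 thousand.
Working-age population = 1,161.76 + 943.33 = 2,105.09 thousand.
Unemployment rate = 38.50 / 1,161.76 = 3.31%.
Labor force participation rate = 1,161.76 / 2,105.09 = 55.19%.

Labor force participation rate ≈ 55.19%; unemployment rate ≈ 3.31%.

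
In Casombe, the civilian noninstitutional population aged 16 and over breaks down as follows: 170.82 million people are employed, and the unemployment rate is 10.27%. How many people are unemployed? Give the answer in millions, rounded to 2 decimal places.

About 19.55 million are unemployed.

Let U be the number unemployed. The labor force is E + U, and U/(E+U) = 0.1027.
So U = 0.1027 × 170.82 / (1 − 0.1027) = 17.5432 / 0.8973 ≈ 19.55 million.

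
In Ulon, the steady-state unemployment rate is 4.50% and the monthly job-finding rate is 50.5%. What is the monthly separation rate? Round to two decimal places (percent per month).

From u* = s/(s+f): s = u·f/(1−u).
s = 0.0450 × 50.5 / (1 − 0.0450) = 2.2725 / 0.9550 ≈ 2.38% per month.

Separation rate ≈ 2.38% per month.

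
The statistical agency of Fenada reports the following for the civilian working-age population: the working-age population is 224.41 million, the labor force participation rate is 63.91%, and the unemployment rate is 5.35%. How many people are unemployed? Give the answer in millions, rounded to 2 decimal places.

Labor force = 0.6391 × 224.41 = 143.42 million.
Unemployed = 0.0535 × 143.42 ≈ 7.67 million.

About 7.67 million are unemployed.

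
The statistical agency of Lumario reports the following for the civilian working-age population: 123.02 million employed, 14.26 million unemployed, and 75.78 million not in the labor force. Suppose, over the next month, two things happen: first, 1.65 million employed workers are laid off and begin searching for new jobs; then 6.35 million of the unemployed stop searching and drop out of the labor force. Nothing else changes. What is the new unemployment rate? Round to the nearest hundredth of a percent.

Initially, labor force = 123.02 + 14.26 = 137.28 million, so u = 14.26/137.28 = 10.39%.
After the first change, employed falls and unemployed rises by 1.65; labor force unchanged → E = 121.37, U = 15.91, labor force = 137.28 million.
After the second change, unemployed and labor force both fall by 6.35 → E = 121.37, U = 9.56, labor force = 130.93 million.
New unemployment rate = 9.56 / 130.93 = 7.30%.

New unemployment rate ≈ 7.30%.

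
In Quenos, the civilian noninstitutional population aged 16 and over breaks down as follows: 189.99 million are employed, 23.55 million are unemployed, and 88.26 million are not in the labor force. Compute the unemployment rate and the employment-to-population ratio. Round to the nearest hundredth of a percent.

Unemployment rate ≈ 11.03%; employment-population ratio ≈ 62.95%.

Labor force = employed + unemployed = 189.99 + 23.55 = 213.54 million.
Working-age population = 213.54 + 88.26 = 301.80 million.
Unemployment rate = 23.55 / 213.54 = 11.03%.
Employment-population ratio = 189.99 / 301.80 = 62.95%.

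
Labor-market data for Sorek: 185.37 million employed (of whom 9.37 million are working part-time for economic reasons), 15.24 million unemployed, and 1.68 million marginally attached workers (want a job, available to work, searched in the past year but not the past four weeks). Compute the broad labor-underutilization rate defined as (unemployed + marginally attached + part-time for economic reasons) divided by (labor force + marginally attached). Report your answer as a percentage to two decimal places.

Labor force = 185.37 + 15.24 = 200.61 million.
Numerator = 15.24 + 1.68 + 9.37 = 26.29 million.
Denominator = 200.61 + 1.68 = 202.29 million.
Broad rate = 26.29 / 202.29 = 13.00%.

Broad underutilization rate ≈ 13.00%.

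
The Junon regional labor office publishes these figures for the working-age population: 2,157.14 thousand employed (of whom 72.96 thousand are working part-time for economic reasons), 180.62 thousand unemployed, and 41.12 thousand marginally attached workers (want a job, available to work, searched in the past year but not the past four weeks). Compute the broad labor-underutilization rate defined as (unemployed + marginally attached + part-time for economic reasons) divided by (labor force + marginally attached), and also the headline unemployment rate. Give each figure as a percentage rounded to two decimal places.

Broad underutilization rate ≈ 12.39%; headline unemployment rate ≈ 7.73%.

Labor force = 2,157.14 + 180.62 = 2,337.76 thousand.
Numerator = 180.62 + 41.12 + 72.96 = 294.70 thousand.
Denominator = 2,337.76 + 41.12 = 2,378.88 thousand.
Broad rate = 294.70 / 2,378.88 = 12.39%.
Headline unemployment rate = 180.62 / 2,337.76 = 7.73%.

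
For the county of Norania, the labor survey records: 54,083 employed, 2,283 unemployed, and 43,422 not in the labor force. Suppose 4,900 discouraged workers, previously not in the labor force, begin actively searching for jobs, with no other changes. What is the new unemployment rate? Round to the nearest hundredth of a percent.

New unemployment rate ≈ 11.72%.

Initially, labor force = 54,083 + 2,283 = 56,366, so u = 2,283/56,366 = 4.05%.
After the change, unemployed and labor force both rise by 4,900 → E = 54,083, U = 7,183, labor force = 61,266.
New unemployment rate = 7,183 / 61,266 = 11.72%.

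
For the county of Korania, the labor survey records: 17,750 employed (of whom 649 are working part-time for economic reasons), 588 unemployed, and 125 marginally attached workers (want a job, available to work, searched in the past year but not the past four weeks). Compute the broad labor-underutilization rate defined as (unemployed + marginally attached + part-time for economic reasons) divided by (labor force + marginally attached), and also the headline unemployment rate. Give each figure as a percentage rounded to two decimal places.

Labor force = 17,750 + 588 = 18,338.
Numerator = 588 + 125 + 649 = 1,362.
Denominator = 18,338 + 125 = 18,463.
Broad rate = 1,362 / 18,463 = 7.38%.
Headline unemployment rate = 588 / 18,338 = 3.21%.

Broad underutilization rate ≈ 7.38%; headline unemployment rate ≈ 3.21%.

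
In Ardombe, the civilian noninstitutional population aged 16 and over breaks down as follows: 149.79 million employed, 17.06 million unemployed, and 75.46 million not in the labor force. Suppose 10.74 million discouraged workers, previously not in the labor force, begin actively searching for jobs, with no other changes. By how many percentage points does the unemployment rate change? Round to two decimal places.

The unemployment rate changes by +5.43 percentage points.

Initially, labor force = 149.79 + 17.06 = 166.85 million, so u = 17.06/166.85 = 10.22%.
After the change, unemployed and labor force both rise by 10.74 → E = 149.79, U = 27.80, labor force = 177.59 million.
New unemployment rate = 27.80 / 177.59 = 15.65%.
Change = 15.65% − 10.22% = +5.43 percentage points.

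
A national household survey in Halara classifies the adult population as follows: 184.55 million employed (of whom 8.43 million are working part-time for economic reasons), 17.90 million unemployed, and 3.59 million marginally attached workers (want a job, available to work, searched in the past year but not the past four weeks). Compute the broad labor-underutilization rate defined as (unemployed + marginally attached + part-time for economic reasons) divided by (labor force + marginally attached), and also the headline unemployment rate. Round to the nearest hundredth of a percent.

Labor force = 184.55 + 17.90 = 202.45 million.
Numerator = 17.90 + 3.59 + 8.43 = 29.92 million.
Denominator = 202.45 + 3.59 = 206.04 million.
Broad rate = 29.92 / 206.04 = 14.52%.
Headline unemployment rate = 17.90 / 202.45 = 8.84%.

Broad underutilization rate ≈ 14.52%; headline unemployment rate ≈ 8.84%.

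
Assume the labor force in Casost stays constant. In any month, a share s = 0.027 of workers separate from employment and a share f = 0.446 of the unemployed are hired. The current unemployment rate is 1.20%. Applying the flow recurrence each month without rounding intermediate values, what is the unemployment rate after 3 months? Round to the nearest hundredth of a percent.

Unemployment rate after three months ≈ 5.05%.

With a fixed labor force, u_{t+1} = u_t + s·(1−u_t) − f·u_t = u_t·(1−s−f) + s.
Here 1−s−f = 0.527 and s = 0.027.
u_1 = 0.012000 × 0.527 + 0.027 = 0.033324.
u_2 = 0.033324 × 0.527 + 0.027 = 0.044562.
u_3 = 0.044562 × 0.527 + 0.027 = 0.050484.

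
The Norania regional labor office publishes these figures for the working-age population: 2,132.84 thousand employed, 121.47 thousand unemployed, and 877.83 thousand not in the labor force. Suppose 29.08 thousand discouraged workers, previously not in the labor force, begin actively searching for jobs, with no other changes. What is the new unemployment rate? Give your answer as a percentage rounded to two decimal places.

New unemployment rate ≈ 6.59%.

Initially, labor force = 2,132.84 + 121.47 = 2,254.31 thousand, so u = 121.47/2,254.31 = 5.39%.
After the change, unemployed and labor force both rise by 29.08 → E = 2,132.84, U = 150.55, labor force = 2,283.39 thousand.
New unemployment rate = 150.55 / 2,283.39 = 6.59%.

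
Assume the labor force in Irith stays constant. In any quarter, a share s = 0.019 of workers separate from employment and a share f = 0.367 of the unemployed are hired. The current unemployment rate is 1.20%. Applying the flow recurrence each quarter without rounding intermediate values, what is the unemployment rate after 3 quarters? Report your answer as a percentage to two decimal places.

With a fixed labor force, u_{t+1} = u_t + s·(1−u_t) − f·u_t = u_t·(1−s−f) + s.
Here 1−s−f = 0.614 and s = 0.019.
u_1 = 0.012000 × 0.614 + 0.019 = 0.026368.
u_2 = 0.026368 × 0.614 + 0.019 = 0.035190.
u_3 = 0.035190 × 0.614 + 0.019 = 0.040607.

Unemployment rate after three quarters ≈ 4.06%.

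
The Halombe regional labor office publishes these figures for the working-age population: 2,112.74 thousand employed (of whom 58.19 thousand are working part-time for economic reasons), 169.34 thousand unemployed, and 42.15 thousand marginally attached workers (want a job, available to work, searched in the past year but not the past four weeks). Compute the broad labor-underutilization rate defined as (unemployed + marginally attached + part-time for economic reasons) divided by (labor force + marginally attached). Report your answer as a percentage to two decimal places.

Broad underutilization rate ≈ 11.60%.

Labor force = 2,112.74 + 169.34 = 2,282.08 thousand.
Numerator = 169.34 + 42.15 + 58.19 = 269.68 thousand.
Denominator = 2,282.08 + 42.15 = 2,324.23 thousand.
Broad rate = 269.68 / 2,324.23 = 11.60%.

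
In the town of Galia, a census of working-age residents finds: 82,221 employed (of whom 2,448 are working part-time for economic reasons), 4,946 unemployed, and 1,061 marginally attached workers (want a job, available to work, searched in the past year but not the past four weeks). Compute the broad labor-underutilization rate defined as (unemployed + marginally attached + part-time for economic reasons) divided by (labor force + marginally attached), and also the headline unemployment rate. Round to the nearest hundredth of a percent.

Labor force = 82,221 + 4,946 = 87,167.
Numerator = 4,946 + 1,061 + 2,448 = 8,455.
Denominator = 87,167 + 1,061 = 88,228.
Broad rate = 8,455 / 88,228 = 9.58%.
Headline unemployment rate = 4,946 / 87,167 = 5.67%.

Broad underutilization rate ≈ 9.58%; headline unemployment rate ≈ 5.67%.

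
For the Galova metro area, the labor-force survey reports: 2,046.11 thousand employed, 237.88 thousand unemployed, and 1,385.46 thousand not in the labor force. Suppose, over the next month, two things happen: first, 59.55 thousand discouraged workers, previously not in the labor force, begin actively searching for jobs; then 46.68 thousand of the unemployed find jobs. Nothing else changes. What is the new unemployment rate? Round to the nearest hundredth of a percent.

New unemployment rate ≈ 10.70%.

Initially, labor force = 2,046.11 + 237.88 = 2,283.99 thousand, so u = 237.88/2,283.99 = 10.42%.
After the first change, unemployed and labor force both rise by 59.55 → E = 2,046.11, U = 297.43, labor force = 2,343.54 thousand.
After the second change, unemployed falls and employed rises by 46.68; labor force unchanged → E = 2,092.79, U = 250.75, labor force = 2,343.54 thousand.
New unemployment rate = 250.75 / 2,343.54 = 10.70%.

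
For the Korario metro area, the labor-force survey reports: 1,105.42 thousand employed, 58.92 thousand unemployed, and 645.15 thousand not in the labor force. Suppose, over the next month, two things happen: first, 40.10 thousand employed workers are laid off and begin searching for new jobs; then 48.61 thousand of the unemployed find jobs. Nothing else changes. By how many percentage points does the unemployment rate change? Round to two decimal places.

Initially, labor force = 1,105.42 + 58.92 = 1,164.34 thousand, so u = 58.92/1,164.34 = 5.06%.
After the first change, employed falls and unemployed rises by 40.10; labor force unchanged → E = 1,065.32, U = 99.02, labor force = 1,164.34 thousand.
After the second change, unemployed falls and employed rises by 48.61; labor force unchanged → E = 1,113.93, U = 50.41, labor force = 1,164.34 thousand.
New unemployment rate = 50.41 / 1,164.34 = 4.33%.
Change = 4.33% − 5.06% = −0.73 percentage points.

The unemployment rate changes by −0.73 percentage points.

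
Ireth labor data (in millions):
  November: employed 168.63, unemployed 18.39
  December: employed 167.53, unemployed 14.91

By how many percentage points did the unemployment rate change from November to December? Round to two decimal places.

November: labor force = 168.63 + 18.39 = 187.02; u = 18.39/187.02 = 9.83%.
December: labor force = 167.53 + 14.91 = 182.44; u = 14.91/182.44 = 8.17%.
Change = 8.17% − 9.83% = −1.66 pp.

The unemployment rate changed by −1.66 percentage points.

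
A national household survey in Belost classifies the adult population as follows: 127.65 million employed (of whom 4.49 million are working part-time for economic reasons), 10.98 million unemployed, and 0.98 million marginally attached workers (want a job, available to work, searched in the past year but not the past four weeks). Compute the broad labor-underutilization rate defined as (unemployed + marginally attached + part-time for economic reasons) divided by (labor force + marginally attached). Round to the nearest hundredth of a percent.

Labor force = 127.65 + 10.98 = 138.63 million.
Numerator = 10.98 + 0.98 + 4.49 = 16.45 million.
Denominator = 138.63 + 0.98 = 139.61 million.
Broad rate = 16.45 / 139.61 = 11.78%.

Broad underutilization rate ≈ 11.78%.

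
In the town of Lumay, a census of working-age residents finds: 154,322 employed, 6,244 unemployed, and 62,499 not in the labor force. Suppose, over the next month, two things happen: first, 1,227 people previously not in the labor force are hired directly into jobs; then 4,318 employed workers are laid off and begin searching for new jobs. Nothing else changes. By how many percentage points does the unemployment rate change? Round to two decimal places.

Initially, labor force = 154,322 + 6,244 = 160,566, so u = 6,244/160,566 = 3.89%.
After the first change, employed and labor force both rise by 1,227; unemployed unchanged → E = 155,549, U = 6,244, labor force = 161,793.
After the second change, employed falls and unemployed rises by 4,318; labor force unchanged → E = 151,231, U = 10,562, labor force = 161,793.
New unemployment rate = 10,562 / 161,793 = 6.53%.
Change = 6.53% − 3.89% = +2.64 percentage points.

The unemployment rate changes by +2.64 percentage points.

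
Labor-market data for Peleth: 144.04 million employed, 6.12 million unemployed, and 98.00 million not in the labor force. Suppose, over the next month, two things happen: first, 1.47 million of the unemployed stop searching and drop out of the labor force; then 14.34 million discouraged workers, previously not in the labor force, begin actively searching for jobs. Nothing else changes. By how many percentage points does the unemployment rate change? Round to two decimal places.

Initially, labor force = 144.04 + 6.12 = 150.16 million, so u = 6.12/150.16 = 4.08%.
After the first change, unemployed and labor force both fall by 1.47 → E = 144.04, U = 4.65, labor force = 148.69 million.
After the second change, unemployed and labor force both rise by 14.34 → E = 144.04, U = 18.99, labor force = 163.03 million.
New unemployment rate = 18.99 / 163.03 = 11.65%.
Change = 11.65% − 4.08% = +7.57 percentage points.

The unemployment rate changes by +7.57 percentage points.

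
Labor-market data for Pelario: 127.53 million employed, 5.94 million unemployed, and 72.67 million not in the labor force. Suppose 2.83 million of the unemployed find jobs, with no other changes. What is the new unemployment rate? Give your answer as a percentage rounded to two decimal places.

New unemployment rate ≈ 2.33%.

Initially, labor force = 127.53 + 5.94 = 133.47 million, so u = 5.94/133.47 = 4.45%.
After the change, unemployed falls and employed rises by 2.83; labor force unchanged → E = 130.36, U = 3.11, labor force = 133.47 million.
New unemployment rate = 3.11 / 133.47 = 2.33%.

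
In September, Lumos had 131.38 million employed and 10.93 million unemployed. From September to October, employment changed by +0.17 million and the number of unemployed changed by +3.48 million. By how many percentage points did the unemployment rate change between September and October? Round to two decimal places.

The unemployment rate changed by +2.19 percentage points.

September: labor force = 131.38 + 10.93 = 142.31; u = 10.93/142.31 = 7.68%.
October: labor force = 131.55 + 14.41 = 145.96; u = 14.41/145.96 = 9.87%.
Change = 9.87% − 7.68% = +2.19 pp.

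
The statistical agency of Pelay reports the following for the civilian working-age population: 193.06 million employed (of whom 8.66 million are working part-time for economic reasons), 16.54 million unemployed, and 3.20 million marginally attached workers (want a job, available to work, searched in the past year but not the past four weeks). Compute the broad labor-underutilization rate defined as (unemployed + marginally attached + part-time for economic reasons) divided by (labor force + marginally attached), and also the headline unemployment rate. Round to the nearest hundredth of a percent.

Labor force = 193.06 + 16.54 = 209.60 million.
Numerator = 16.54 + 3.20 + 8.66 = 28.40 million.
Denominator = 209.60 + 3.20 = 212.80 million.
Broad rate = 28.40 / 212.80 = 13.35%.
Headline unemployment rate = 16.54 / 209.60 = 7.89%.

Broad underutilization rate ≈ 13.35%; headline unemployment rate ≈ 7.89%.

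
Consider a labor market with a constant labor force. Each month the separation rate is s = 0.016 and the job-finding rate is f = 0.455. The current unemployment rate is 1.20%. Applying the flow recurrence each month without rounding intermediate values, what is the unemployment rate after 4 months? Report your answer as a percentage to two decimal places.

With a fixed labor force, u_{t+1} = u_t + s·(1−u_t) − f·u_t = u_t·(1−s−f) + s.
Here 1−s−f = 0.529 and s = 0.016.
u_1 = 0.012000 × 0.529 + 0.016 = 0.022348.
u_2 = 0.022348 × 0.529 + 0.016 = 0.027822.
u_3 = 0.027822 × 0.529 + 0.016 = 0.030718.
u_4 = 0.030718 × 0.529 + 0.016 = 0.032250.

Unemployment rate after four months ≈ 3.22%.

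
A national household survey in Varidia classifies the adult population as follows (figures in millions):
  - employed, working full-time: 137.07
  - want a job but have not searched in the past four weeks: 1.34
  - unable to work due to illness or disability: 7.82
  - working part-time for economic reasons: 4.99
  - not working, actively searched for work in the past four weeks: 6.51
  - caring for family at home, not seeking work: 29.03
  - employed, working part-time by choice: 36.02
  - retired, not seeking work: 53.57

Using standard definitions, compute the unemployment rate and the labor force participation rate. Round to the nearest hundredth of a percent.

Employed = 137.07 + 4.99 + 36.02 = 178.08 million (anyone who worked, including part-time for economic reasons, counts as employed).
Unemployed = 6.51 million.
Labor force = 178.08 + 6.51 = 184.59 million.
Not in labor force = 1.34 + 7.82 + 29.03 + 53.57 = 91.76 million (those not working and not actively searching are outside the labor force — including those who want a job but have given up searching).
Civilian working-age population = 184.59 + 91.76 = 276.35 million.
Unemployment rate = 6.51 / 184.59 = 3.53%.
Labor force participation rate = 184.59 / 276.35 = 66.80%.

Unemployment rate ≈ 3.53%; labor force participation rate ≈ 66.80%.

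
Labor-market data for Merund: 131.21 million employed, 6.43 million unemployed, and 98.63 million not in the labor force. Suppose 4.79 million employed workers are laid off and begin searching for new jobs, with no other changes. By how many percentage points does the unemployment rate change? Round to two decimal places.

Initially, labor force = 131.21 + 6.43 = 137.64 million, so u = 6.43/137.64 = 4.67%.
After the change, employed falls and unemployed rises by 4.79; labor force unchanged → E = 126.42, U = 11.22, labor force = 137.64 million.
New unemployment rate = 11.22 / 137.64 = 8.15%.
Change = 8.15% − 4.67% = +3.48 percentage points.

The unemployment rate changes by +3.48 percentage points.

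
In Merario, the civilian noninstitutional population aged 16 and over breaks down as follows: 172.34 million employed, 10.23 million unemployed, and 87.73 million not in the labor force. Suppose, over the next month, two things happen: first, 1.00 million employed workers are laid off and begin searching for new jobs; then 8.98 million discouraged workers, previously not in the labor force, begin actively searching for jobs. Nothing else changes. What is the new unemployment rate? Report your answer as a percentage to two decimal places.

New unemployment rate ≈ 10.55%.

Initially, labor force = 172.34 + 10.23 = 182.57 million, so u = 10.23/182.57 = 5.60%.
After the first change, employed falls and unemployed rises by 1.00; labor force unchanged → E = 171.34, U = 11.23, labor force = 182.57 million.
After the second change, unemployed and labor force both rise by 8.98 → E = 171.34, U = 20.21, labor force = 191.55 million.
New unemployment rate = 20.21 / 191.55 = 10.55%.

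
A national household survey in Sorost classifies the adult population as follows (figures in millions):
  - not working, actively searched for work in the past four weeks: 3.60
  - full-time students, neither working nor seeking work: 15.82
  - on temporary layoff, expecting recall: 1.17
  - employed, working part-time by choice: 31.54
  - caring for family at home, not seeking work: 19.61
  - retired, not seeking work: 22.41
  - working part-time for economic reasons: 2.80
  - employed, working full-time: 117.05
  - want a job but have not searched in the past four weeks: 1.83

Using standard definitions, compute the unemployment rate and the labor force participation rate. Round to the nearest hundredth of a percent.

Employed = 31.54 + 2.80 + 117.05 = 151.39 million (anyone who worked, including part-time for economic reasons, counts as employed).
Unemployed = 3.60 + 1.17 = 4.77 million (jobless and actively searching, or on temporary layoff).
Labor force = 151.39 + 4.77 = 156.16 million.
Not in labor force = 15.82 + 19.61 + 22.41 + 1.83 = 59.67 million (those not working and not actively searching are outside the labor force — including those who want a job but have given up searching).
Civilian working-age population = 156.16 + 59.67 = 215.83 million.
Unemployment rate = 4.77 / 156.16 = 3.05%.
Labor force participation rate = 156.16 / 215.83 = 72.35%.

Unemployment rate ≈ 3.05%; labor force participation rate ≈ 72.35%.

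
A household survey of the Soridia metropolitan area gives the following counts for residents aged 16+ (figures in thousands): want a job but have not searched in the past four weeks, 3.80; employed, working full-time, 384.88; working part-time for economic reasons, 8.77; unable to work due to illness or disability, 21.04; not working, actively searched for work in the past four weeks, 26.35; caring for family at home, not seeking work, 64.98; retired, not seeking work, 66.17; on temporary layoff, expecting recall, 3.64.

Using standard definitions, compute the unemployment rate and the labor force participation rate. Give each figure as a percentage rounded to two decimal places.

Employed = 384.88 + 8.77 = 393.65 thousand (anyone who worked, including part-time for economic reasons, counts as employed).
Unemployed = 26.35 + 3.64 = 29.99 thousand (jobless and actively searching, or on temporary layoff).
Labor force = 393.65 + 29.99 = 423.64 thousand.
Not in labor force = 3.80 + 21.04 + 64.98 + 66.17 = 155.99 thousand (those not working and not actively searching are outside the labor force — including those who want a job but have given up searching).
Civilian working-age population = 423.64 + 155.99 = 579.63 thousand.
Unemployment rate = 29.99 / 423.64 = 7.08%.
Labor force participation rate = 423.64 / 579.63 = 73.09%.

Unemployment rate ≈ 7.08%; labor force participation rate ≈ 73.09%.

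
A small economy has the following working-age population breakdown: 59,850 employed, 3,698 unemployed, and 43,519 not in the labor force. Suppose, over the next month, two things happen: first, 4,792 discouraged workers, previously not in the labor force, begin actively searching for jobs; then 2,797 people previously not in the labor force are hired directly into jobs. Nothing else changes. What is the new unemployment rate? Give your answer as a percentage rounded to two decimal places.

Initially, labor force = 59,850 + 3,698 = 63,548, so u = 3,698/63,548 = 5.82%.
After the first change, unemployed and labor force both rise by 4,792 → E = 59,850, U = 8,490, labor force = 68,340.
After the second change, employed and labor force both rise by 2,797; unemployed unchanged → E = 62,647, U = 8,490, labor force = 71,137.
New unemployment rate = 8,490 / 71,137 = 11.93%.

New unemployment rate ≈ 11.93%.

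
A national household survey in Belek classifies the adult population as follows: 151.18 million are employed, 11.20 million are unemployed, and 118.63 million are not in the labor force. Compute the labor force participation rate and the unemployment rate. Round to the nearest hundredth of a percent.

Labor force = employed + unemployed = 151.18 + 11.20 = 162.38 million.
Working-age population = 162.38 + 118.63 = 281.01 million.
Unemployment rate = 11.20 / 162.38 = 6.90%.
Labor force participation rate = 162.38 / 281.01 = 57.78%.

Labor force participation rate ≈ 57.78%; unemployment rate ≈ 6.90%.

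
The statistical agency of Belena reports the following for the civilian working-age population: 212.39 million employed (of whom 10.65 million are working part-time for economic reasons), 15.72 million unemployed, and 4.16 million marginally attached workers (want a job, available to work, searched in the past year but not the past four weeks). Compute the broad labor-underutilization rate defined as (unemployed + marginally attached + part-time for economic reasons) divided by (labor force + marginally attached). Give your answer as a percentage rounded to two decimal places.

Broad underutilization rate ≈ 13.14%.

Labor force = 212.39 + 15.72 = 228.11 million.
Numerator = 15.72 + 4.16 + 10.65 = 30.53 million.
Denominator = 228.11 + 4.16 = 232.27 million.
Broad rate = 30.53 / 232.27 = 13.14%.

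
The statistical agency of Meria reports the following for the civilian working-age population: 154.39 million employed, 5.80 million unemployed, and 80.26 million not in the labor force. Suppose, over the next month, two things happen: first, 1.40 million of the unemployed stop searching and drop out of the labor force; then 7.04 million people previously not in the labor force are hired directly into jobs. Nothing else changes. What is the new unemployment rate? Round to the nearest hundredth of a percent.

Initially, labor force = 154.39 + 5.80 = 160.19 million, so u = 5.80/160.19 = 3.62%.
After the first change, unemployed and labor force both fall by 1.40 → E = 154.39, U = 4.40, labor force = 158.79 million.
After the second change, employed and labor force both rise by 7.04; unemployed unchanged → E = 161.43, U = 4.40, labor force = 165.83 million.
New unemployment rate = 4.40 / 165.83 = 2.65%.

New unemployment rate ≈ 2.65%.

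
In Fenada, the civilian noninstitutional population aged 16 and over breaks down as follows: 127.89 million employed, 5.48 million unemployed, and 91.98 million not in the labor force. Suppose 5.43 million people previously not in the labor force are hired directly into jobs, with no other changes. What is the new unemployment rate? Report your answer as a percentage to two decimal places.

New unemployment rate ≈ 3.95%.

Initially, labor force = 127.89 + 5.48 = 133.37 million, so u = 5.48/133.37 = 4.11%.
After the change, employed and labor force both rise by 5.43; unemployed unchanged → E = 133.32, U = 5.48, labor force = 138.80 million.
New unemployment rate = 5.48 / 138.80 = 3.95%.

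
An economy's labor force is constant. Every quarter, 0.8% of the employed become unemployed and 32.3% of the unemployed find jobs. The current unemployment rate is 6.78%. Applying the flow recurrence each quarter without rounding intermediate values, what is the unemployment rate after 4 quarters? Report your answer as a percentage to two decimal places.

Unemployment rate after four quarters ≈ 3.29%.

With a fixed labor force, u_{t+1} = u_t + s·(1−u_t) − f·u_t = u_t·(1−s−f) + s.
Here 1−s−f = 0.669 and s = 0.008.
u_1 = 0.067800 × 0.669 + 0.008 = 0.053358.
u_2 = 0.053358 × 0.669 + 0.008 = 0.043697.
u_3 = 0.043697 × 0.669 + 0.008 = 0.037233.
u_4 = 0.037233 × 0.669 + 0.008 = 0.032909.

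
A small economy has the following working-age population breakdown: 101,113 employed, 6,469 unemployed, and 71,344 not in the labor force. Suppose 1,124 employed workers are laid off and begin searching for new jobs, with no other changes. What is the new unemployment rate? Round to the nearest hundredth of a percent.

Initially, labor force = 101,113 + 6,469 = 107,582, so u = 6,469/107,582 = 6.01%.
After the change, employed falls and unemployed rises by 1,124; labor force unchanged → E = 99,989, U = 7,593, labor force = 107,582.
New unemployment rate = 7,593 / 107,582 = 7.06%.

New unemployment rate ≈ 7.06%.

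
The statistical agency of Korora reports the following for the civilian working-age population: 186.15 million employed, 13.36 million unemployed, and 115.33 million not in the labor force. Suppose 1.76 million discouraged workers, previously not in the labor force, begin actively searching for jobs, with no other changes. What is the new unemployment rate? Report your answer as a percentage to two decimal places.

Initially, labor force = 186.15 + 13.36 = 199.51 million, so u = 13.36/199.51 = 6.70%.
After the change, unemployed and labor force both rise by 1.76 → E = 186.15, U = 15.12, labor force = 201.27 million.
New unemployment rate = 15.12 / 201.27 = 7.51%.

New unemployment rate ≈ 7.51%.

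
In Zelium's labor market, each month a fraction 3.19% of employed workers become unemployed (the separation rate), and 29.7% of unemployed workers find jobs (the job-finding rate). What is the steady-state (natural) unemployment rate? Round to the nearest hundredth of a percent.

At steady state the flows balance: s·E = f·U, so U/(E+U) = s/(s+f).
u* = 3.19 / (3.19 + 29.7) = 3.19 / 32.89 = 9.70%.

Steady-state unemployment rate ≈ 9.70%.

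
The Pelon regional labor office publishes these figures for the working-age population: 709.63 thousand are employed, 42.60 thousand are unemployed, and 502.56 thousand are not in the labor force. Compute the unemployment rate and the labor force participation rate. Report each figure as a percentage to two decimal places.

Unemployment rate ≈ 5.66%; labor force participation rate ≈ 59.95%.

Labor force = employed + unemployed = 709.63 + 42.60 = 752.23 thousand.
Working-age population = 752.23 + 502.56 = 1,254.79 thousand.
Unemployment rate = 42.60 / 752.23 = 5.66%.
Labor force participation rate = 752.23 / 1,254.79 = 59.95%.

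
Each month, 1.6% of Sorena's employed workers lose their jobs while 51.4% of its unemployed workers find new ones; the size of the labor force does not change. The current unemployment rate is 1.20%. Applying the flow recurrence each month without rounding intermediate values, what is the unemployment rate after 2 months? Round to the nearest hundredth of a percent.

With a fixed labor force, u_{t+1} = u_t + s·(1−u_t) − f·u_t = u_t·(1−s−f) + s.
Here 1−s−f = 0.470 and s = 0.016.
u_1 = 0.012000 × 0.470 + 0.016 = 0.021640.
u_2 = 0.021640 × 0.470 + 0.016 = 0.026171.

Unemployment rate after two months ≈ 2.62%.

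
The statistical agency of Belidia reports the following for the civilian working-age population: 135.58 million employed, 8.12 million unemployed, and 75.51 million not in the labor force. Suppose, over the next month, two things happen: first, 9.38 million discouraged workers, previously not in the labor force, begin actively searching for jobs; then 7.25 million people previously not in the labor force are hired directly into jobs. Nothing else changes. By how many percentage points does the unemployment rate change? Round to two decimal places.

The unemployment rate changes by +5.26 percentage points.

Initially, labor force = 135.58 + 8.12 = 143.70 million, so u = 8.12/143.70 = 5.65%.
After the first change, unemployed and labor force both rise by 9.38 → E = 135.58, U = 17.50, labor force = 153.08 million.
After the second change, employed and labor force both rise by 7.25; unemployed unchanged → E = 142.83, U = 17.50, labor force = 160.33 million.
New unemployment rate = 17.50 / 160.33 = 10.91%.
Change = 10.91% − 5.65% = +5.26 percentage points.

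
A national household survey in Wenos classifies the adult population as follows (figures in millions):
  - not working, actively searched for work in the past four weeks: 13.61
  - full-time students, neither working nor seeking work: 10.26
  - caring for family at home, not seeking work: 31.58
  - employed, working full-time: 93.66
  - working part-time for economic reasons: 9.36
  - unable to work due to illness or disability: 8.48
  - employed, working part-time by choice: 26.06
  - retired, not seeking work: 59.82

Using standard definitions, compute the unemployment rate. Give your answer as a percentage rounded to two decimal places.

Unemployment rate ≈ 9.54%.

Employed = 93.66 + 9.36 + 26.06 = 129.08 million (anyone who worked, including part-time for economic reasons, counts as employed).
Unemployed = 13.61 million.
Labor force = 129.08 + 13.61 = 142.69 million.
Unemployment rate = 13.61 / 142.69 = 9.54%.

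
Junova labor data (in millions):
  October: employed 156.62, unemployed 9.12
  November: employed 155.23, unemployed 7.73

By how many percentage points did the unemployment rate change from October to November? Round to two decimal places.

The unemployment rate changed by −0.76 percentage points.

October: labor force = 156.62 + 9.12 = 165.74; u = 9.12/165.74 = 5.50%.
November: labor force = 155.23 + 7.73 = 162.96; u = 7.73/162.96 = 4.74%.
Change = 4.74% − 5.50% = −0.76 pp.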